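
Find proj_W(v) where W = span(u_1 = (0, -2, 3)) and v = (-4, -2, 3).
proj_W(v) = (0, -2, 3)

Set up U = [u_1 | ... | u_1] ∈ R^(3×1). The projector onto W = col(U) is P = U (U^T U)^(-1) U^T.
Compute U^T U =
  [13],
and U^T v = (13).
Solve U^T U · c = U^T v for the coefficients: c = (1). The projection is proj_W(v) = U c.
Check: (v - proj_W(v)) · u_1 = 0  (should be 0).
Result: proj_W(v) = (0, -2, 3).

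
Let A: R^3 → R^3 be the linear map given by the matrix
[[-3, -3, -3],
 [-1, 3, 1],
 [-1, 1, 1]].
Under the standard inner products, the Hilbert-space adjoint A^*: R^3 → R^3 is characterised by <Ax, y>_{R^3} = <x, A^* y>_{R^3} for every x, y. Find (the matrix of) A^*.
A^* = A^T =
[[-3, -1, -1],
 [-3, 3, 1],
 [-3, 1, 1]]

For real matrices with standard dot products, the defining identity <Ax, y> = <x, A^* y> gives (Ax)^T y = x^T (A^*) y, i.e. x^T A^T y = x^T (A^*) y. Since this holds for all x, y, we must have A^* = A^T. Therefore
A^* =
[[-3, -1, -1],
 [-3, 3, 1],
 [-3, 1, 1]].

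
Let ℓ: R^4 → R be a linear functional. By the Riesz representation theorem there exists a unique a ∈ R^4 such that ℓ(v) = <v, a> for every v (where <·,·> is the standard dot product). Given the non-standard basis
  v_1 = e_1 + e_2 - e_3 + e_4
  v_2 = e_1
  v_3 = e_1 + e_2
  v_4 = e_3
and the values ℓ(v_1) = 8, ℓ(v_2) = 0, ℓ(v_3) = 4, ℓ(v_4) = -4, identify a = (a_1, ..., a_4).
a = (0, 4, -4, 0)

Write a = (a_1, ..., a_4) in the standard basis. For each basis vector v_i, ℓ(v_i) = <v_i, a> is a linear equation in the a_j's. Collect the n equations into a matrix system V a = ℓ, where row i of V is v_i (expressed in the standard basis). Since V is invertible (lower-triangular with 1s on the diagonal, up to permutation), solve by back-substitution:
  V =
[[1, 1, -1, 1],
 [1, 0, 0, 0],
 [1, 1, 0, 0],
 [0, 0, 1, 0]]
  V a = (8, 0, 4, -4)
Solving gives a = (0, 4, -4, 0).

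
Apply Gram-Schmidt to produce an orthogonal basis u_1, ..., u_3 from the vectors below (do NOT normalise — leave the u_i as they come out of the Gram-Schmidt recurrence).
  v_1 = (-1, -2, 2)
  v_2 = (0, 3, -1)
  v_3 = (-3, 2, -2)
Orthogonal basis:
  u_1 = (-1, -2, 2)
  u_2 = (-8/9, 11/9, 7/9)
  u_3 = (-32/13, -8/13, -24/13)

Apply the Gram-Schmidt recurrence
  u_1 = v_1
  u_i = v_i − Σ_{j<i} ((v_i · u_j) / (u_j · u_j)) · u_j.

Step by step this gives:
  u_1 = (-1, -2, 2)
  u_2 = (-8/9, 11/9, 7/9)
  u_3 = (-32/13, -8/13, -24/13)

Orthogonality check:
  u_2 · u_1 = 0 (should be 0)
  u_3 · u_1 = 0 (should be 0)
  u_3 · u_2 = 0 (should be 0)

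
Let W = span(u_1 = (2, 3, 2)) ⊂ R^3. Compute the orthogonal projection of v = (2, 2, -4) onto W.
proj_W(v) = (4/17, 6/17, 4/17)

Set up U = [u_1 | ... | u_1] ∈ R^(3×1). The projector onto W = col(U) is P = U (U^T U)^(-1) U^T.
Compute U^T U =
  [17],
and U^T v = (2).
Solve U^T U · c = U^T v for the coefficients: c = (2/17). The projection is proj_W(v) = U c.
Check: (v - proj_W(v)) · u_1 = 0  (should be 0).
Result: proj_W(v) = (4/17, 6/17, 4/17).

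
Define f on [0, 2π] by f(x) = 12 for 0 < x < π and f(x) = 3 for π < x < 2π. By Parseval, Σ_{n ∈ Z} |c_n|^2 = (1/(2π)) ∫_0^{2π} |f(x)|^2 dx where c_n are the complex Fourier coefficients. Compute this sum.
Σ |c_n|^2 = 153/2

Parseval equates the L^2 energy of f (normalised by 1/(2π)) with the ℓ^2 sum of its Fourier coefficients: (1/(2π)) ∫_0^{2π} |f|^2 = Σ |c_n|^2.
Compute the left side: (1/(2π)) [∫_0^π 12^2 dx + ∫_π^{2π} 3^2 dx] = (1/(2π)) · (144π + 9π) = (144 + 9)/2 = 153/2.
So Σ_{n ∈ Z} |c_n|^2 = 153/2.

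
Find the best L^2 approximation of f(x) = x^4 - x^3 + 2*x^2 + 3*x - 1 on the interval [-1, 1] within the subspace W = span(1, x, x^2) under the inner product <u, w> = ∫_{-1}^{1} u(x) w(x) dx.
g(x) = 20*x^2/7 + 12*x/5 - 38/35

The best approximation g ∈ W is the orthogonal projection of f onto W. Writing g = a_0 + a_1 x + a_2 x^2, the coefficients solve the normal equations G · a = b where
  G_{ij} = <φ_i, φ_j> and b_i = <f, φ_i>, with φ_0 = 1, φ_1 = x, φ_2 = x^2.
G =
  [2, 0, 2/3]
  [0, 2/3, 0]
  [2/3, 0, 2/5],
b = (-4/15, 8/5, 44/105).
Solving gives a_0 = -38/35, a_1 = 12/5, a_2 = 20/7, so
  g(x) = 20*x^2/7 + 12*x/5 - 38/35.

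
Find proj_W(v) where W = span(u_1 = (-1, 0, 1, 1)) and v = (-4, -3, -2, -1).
proj_W(v) = (-1/3, 0, 1/3, 1/3)

Set up U = [u_1 | ... | u_1] ∈ R^(4×1). The projector onto W = col(U) is P = U (U^T U)^(-1) U^T.
Compute U^T U =
  [3],
and U^T v = (1).
Solve U^T U · c = U^T v for the coefficients: c = (1/3). The projection is proj_W(v) = U c.
Check: (v - proj_W(v)) · u_1 = 0  (should be 0).
Result: proj_W(v) = (-1/3, 0, 1/3, 1/3).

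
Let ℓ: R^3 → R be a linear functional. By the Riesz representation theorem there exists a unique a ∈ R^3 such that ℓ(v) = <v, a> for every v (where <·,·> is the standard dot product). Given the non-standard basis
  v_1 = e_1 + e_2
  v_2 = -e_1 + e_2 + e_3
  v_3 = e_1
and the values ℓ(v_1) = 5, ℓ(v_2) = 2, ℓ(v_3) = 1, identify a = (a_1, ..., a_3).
a = (1, 4, -1)

Write a = (a_1, ..., a_3) in the standard basis. For each basis vector v_i, ℓ(v_i) = <v_i, a> is a linear equation in the a_j's. Collect the n equations into a matrix system V a = ℓ, where row i of V is v_i (expressed in the standard basis). Since V is invertible (lower-triangular with 1s on the diagonal, up to permutation), solve by back-substitution:
  V =
[[1, 1, 0],
 [-1, 1, 1],
 [1, 0, 0]]
  V a = (5, 2, 1)
Solving gives a = (1, 4, -1).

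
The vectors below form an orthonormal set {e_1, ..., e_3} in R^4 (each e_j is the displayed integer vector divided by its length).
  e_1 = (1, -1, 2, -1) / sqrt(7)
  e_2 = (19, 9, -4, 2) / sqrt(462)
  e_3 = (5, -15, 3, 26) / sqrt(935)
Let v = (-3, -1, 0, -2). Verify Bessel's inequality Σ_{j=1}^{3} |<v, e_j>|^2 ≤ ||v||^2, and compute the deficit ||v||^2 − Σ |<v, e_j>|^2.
Σ |<v, e_j>|^2 = 3442/255; ||v||^2 = 14; deficit = 128/255

Write each e_j = u_j / sqrt(<u_j, u_j>) where u_j is the displayed integer vector. Then <v, e_j> = <v, u_j> / sqrt(<u_j, u_j>), so |<v, e_j>|^2 = <v, u_j>^2 / <u_j, u_j>.
Coefficients: <v, e_1> = 0/sqrt(7), <v, e_2> = -70/sqrt(462), <v, e_3> = -52/sqrt(935).
Square and sum: Σ |<v, e_j>|^2 = 3442/255.
Compute ||v||^2 = v·v = 14.
Deficit = 14 − 3442/255 = 128/255 ≥ 0, confirming Bessel's inequality. (The deficit equals ||v − Σ <v,e_j> e_j||^2, the squared distance from v to span{e_j}.)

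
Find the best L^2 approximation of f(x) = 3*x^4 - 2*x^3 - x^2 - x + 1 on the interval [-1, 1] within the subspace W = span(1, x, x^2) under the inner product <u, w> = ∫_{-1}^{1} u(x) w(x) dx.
g(x) = 11*x^2/7 - 11*x/5 + 26/35

The best approximation g ∈ W is the orthogonal projection of f onto W. Writing g = a_0 + a_1 x + a_2 x^2, the coefficients solve the normal equations G · a = b where
  G_{ij} = <φ_i, φ_j> and b_i = <f, φ_i>, with φ_0 = 1, φ_1 = x, φ_2 = x^2.
G =
  [2, 0, 2/3]
  [0, 2/3, 0]
  [2/3, 0, 2/5],
b = (38/15, -22/15, 118/105).
Solving gives a_0 = 26/35, a_1 = -11/5, a_2 = 11/7, so
  g(x) = 11*x^2/7 - 11*x/5 + 26/35.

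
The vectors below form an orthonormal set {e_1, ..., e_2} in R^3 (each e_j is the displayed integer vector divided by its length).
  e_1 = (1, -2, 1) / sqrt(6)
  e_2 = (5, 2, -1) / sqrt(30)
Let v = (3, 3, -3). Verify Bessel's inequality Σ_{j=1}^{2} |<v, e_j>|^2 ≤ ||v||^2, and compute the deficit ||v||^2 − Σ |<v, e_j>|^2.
Σ |<v, e_j>|^2 = 126/5; ||v||^2 = 27; deficit = 9/5

Write each e_j = u_j / sqrt(<u_j, u_j>) where u_j is the displayed integer vector. Then <v, e_j> = <v, u_j> / sqrt(<u_j, u_j>), so |<v, e_j>|^2 = <v, u_j>^2 / <u_j, u_j>.
Coefficients: <v, e_1> = -6/sqrt(6), <v, e_2> = 24/sqrt(30).
Square and sum: Σ |<v, e_j>|^2 = 126/5.
Compute ||v||^2 = v·v = 27.
Deficit = 27 − 126/5 = 9/5 ≥ 0, confirming Bessel's inequality. (The deficit equals ||v − Σ <v,e_j> e_j||^2, the squared distance from v to span{e_j}.)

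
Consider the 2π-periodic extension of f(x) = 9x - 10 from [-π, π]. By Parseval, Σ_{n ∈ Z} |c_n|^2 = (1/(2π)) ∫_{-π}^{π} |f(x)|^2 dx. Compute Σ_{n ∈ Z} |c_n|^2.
Σ |c_n|^2 = 27π^2 + 100

Expand and integrate term by term over [-π, π]:
  ∫ (9x)^2 dx = 81·(2π^3/3); ∫ 2·9·(-10)·x dx = 0 (odd integrand); ∫ (-10)^2 dx = 100·2π.
So (1/(2π)) ∫_{-π}^{π} (9x - 10)^2 dx = 81π^2/3 + 100 = 27π^2 + 100.
Parseval ⇒ Σ |c_n|^2 = 27π^2 + 100.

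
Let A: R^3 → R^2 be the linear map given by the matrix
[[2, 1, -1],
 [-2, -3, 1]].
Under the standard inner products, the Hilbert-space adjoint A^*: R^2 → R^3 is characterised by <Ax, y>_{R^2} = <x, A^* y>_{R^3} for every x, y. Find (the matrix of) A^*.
A^* = A^T =
[[2, -2],
 [1, -3],
 [-1, 1]]

For real matrices with standard dot products, the defining identity <Ax, y> = <x, A^* y> gives (Ax)^T y = x^T (A^*) y, i.e. x^T A^T y = x^T (A^*) y. Since this holds for all x, y, we must have A^* = A^T. Therefore
A^* =
[[2, -2],
 [1, -3],
 [-1, 1]].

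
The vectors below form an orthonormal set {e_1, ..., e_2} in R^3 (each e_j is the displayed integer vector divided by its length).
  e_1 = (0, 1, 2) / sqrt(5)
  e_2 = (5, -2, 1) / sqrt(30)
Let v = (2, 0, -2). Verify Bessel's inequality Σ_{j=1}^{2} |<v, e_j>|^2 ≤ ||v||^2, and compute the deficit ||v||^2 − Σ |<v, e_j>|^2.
Σ |<v, e_j>|^2 = 16/3; ||v||^2 = 8; deficit = 8/3

Write each e_j = u_j / sqrt(<u_j, u_j>) where u_j is the displayed integer vector. Then <v, e_j> = <v, u_j> / sqrt(<u_j, u_j>), so |<v, e_j>|^2 = <v, u_j>^2 / <u_j, u_j>.
Coefficients: <v, e_1> = -4/sqrt(5), <v, e_2> = 8/sqrt(30).
Square and sum: Σ |<v, e_j>|^2 = 16/3.
Compute ||v||^2 = v·v = 8.
Deficit = 8 − 16/3 = 8/3 ≥ 0, confirming Bessel's inequality. (The deficit equals ||v − Σ <v,e_j> e_j||^2, the squared distance from v to span{e_j}.)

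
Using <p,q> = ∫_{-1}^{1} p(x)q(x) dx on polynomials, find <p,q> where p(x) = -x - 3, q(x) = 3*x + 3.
<p,q> = -20

Expand the product: p(x)·q(x) = -3*x^2 - 12*x - 9.
∫_{-1}^{1} of each monomial x^k gives [2/(k+1) if k even, 0 if k odd]. Integrating term-by-term (or equivalently evaluating the antiderivative F(x) = -x^3 - 6*x^2 - 9*x at the endpoints):
  F(1) − F(−1) = -16 − (4) = -20.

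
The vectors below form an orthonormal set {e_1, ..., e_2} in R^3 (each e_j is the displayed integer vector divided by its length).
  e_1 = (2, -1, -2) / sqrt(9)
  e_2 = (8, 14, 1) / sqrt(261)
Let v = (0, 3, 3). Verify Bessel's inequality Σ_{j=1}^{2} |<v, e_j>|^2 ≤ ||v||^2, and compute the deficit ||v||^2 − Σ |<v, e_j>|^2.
Σ |<v, e_j>|^2 = 486/29; ||v||^2 = 18; deficit = 36/29

Write each e_j = u_j / sqrt(<u_j, u_j>) where u_j is the displayed integer vector. Then <v, e_j> = <v, u_j> / sqrt(<u_j, u_j>), so |<v, e_j>|^2 = <v, u_j>^2 / <u_j, u_j>.
Coefficients: <v, e_1> = -9/sqrt(9), <v, e_2> = 45/sqrt(261).
Square and sum: Σ |<v, e_j>|^2 = 486/29.
Compute ||v||^2 = v·v = 18.
Deficit = 18 − 486/29 = 36/29 ≥ 0, confirming Bessel's inequality. (The deficit equals ||v − Σ <v,e_j> e_j||^2, the squared distance from v to span{e_j}.)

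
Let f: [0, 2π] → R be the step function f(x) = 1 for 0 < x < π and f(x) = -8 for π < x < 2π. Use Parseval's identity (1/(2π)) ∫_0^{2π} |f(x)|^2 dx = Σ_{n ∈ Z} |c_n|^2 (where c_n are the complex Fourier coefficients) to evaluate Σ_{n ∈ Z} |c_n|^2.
Σ |c_n|^2 = 65/2

Parseval equates the L^2 energy of f (normalised by 1/(2π)) with the ℓ^2 sum of its Fourier coefficients: (1/(2π)) ∫_0^{2π} |f|^2 = Σ |c_n|^2.
Compute the left side: (1/(2π)) [∫_0^π 1^2 dx + ∫_π^{2π} (-8)^2 dx] = (1/(2π)) · (1π + 64π) = (1 + 64)/2 = 65/2.
So Σ_{n ∈ Z} |c_n|^2 = 65/2.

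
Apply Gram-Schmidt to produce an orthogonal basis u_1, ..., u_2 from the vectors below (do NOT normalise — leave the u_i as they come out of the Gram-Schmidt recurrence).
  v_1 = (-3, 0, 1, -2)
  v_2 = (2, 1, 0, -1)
Orthogonal basis:
  u_1 = (-3, 0, 1, -2)
  u_2 = (8/7, 1, 2/7, -11/7)

Apply the Gram-Schmidt recurrence
  u_1 = v_1
  u_i = v_i − Σ_{j<i} ((v_i · u_j) / (u_j · u_j)) · u_j.

Step by step this gives:
  u_1 = (-3, 0, 1, -2)
  u_2 = (8/7, 1, 2/7, -11/7)

Orthogonality check:
  u_2 · u_1 = 0 (should be 0)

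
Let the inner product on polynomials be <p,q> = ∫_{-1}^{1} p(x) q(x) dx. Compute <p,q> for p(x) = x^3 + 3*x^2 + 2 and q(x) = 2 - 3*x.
<p,q> = 54/5

Expand the product: p(x)·q(x) = -3*x^4 - 7*x^3 + 6*x^2 - 6*x + 4.
∫_{-1}^{1} of each monomial x^k gives [2/(k+1) if k even, 0 if k odd]. Integrating term-by-term (or equivalently evaluating the antiderivative F(x) = -3*x^5/5 - 7*x^4/4 + 2*x^3 - 3*x^2 + 4*x at the endpoints):
  F(1) − F(−1) = 13/20 − (-203/20) = 54/5.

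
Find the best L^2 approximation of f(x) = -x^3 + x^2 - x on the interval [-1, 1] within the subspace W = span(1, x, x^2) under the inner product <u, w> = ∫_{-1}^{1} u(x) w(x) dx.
g(x) = x^2 - 8*x/5

The best approximation g ∈ W is the orthogonal projection of f onto W. Writing g = a_0 + a_1 x + a_2 x^2, the coefficients solve the normal equations G · a = b where
  G_{ij} = <φ_i, φ_j> and b_i = <f, φ_i>, with φ_0 = 1, φ_1 = x, φ_2 = x^2.
G =
  [2, 0, 2/3]
  [0, 2/3, 0]
  [2/3, 0, 2/5],
b = (2/3, -16/15, 2/5).
Solving gives a_0 = 0, a_1 = -8/5, a_2 = 1, so
  g(x) = x^2 - 8*x/5.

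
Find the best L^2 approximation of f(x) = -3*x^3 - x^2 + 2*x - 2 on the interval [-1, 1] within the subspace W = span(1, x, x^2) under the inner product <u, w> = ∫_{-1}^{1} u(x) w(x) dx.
g(x) = -x^2 + x/5 - 2

The best approximation g ∈ W is the orthogonal projection of f onto W. Writing g = a_0 + a_1 x + a_2 x^2, the coefficients solve the normal equations G · a = b where
  G_{ij} = <φ_i, φ_j> and b_i = <f, φ_i>, with φ_0 = 1, φ_1 = x, φ_2 = x^2.
G =
  [2, 0, 2/3]
  [0, 2/3, 0]
  [2/3, 0, 2/5],
b = (-14/3, 2/15, -26/15).
Solving gives a_0 = -2, a_1 = 1/5, a_2 = -1, so
  g(x) = -x^2 + x/5 - 2.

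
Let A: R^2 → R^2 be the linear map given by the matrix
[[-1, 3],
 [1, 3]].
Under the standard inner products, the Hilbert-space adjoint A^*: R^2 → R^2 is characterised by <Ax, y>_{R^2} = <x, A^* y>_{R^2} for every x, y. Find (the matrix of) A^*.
A^* = A^T =
[[-1, 1],
 [3, 3]]

For real matrices with standard dot products, the defining identity <Ax, y> = <x, A^* y> gives (Ax)^T y = x^T (A^*) y, i.e. x^T A^T y = x^T (A^*) y. Since this holds for all x, y, we must have A^* = A^T. Therefore
A^* =
[[-1, 1],
 [3, 3]].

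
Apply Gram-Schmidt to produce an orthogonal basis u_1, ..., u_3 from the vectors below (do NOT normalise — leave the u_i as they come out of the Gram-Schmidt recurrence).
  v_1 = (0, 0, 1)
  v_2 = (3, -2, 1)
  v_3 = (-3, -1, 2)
Orthogonal basis:
  u_1 = (0, 0, 1)
  u_2 = (3, -2, 0)
  u_3 = (-18/13, -27/13, 0)

Apply the Gram-Schmidt recurrence
  u_1 = v_1
  u_i = v_i − Σ_{j<i} ((v_i · u_j) / (u_j · u_j)) · u_j.

Step by step this gives:
  u_1 = (0, 0, 1)
  u_2 = (3, -2, 0)
  u_3 = (-18/13, -27/13, 0)

Orthogonality check:
  u_2 · u_1 = 0 (should be 0)
  u_3 · u_1 = 0 (should be 0)
  u_3 · u_2 = 0 (should be 0)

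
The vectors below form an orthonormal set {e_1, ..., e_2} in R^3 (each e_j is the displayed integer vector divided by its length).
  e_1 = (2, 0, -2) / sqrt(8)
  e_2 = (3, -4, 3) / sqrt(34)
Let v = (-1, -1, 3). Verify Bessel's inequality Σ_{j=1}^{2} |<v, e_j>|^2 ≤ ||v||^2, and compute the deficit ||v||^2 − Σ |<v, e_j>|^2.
Σ |<v, e_j>|^2 = 186/17; ||v||^2 = 11; deficit = 1/17

Write each e_j = u_j / sqrt(<u_j, u_j>) where u_j is the displayed integer vector. Then <v, e_j> = <v, u_j> / sqrt(<u_j, u_j>), so |<v, e_j>|^2 = <v, u_j>^2 / <u_j, u_j>.
Coefficients: <v, e_1> = -8/sqrt(8), <v, e_2> = 10/sqrt(34).
Square and sum: Σ |<v, e_j>|^2 = 186/17.
Compute ||v||^2 = v·v = 11.
Deficit = 11 − 186/17 = 1/17 ≥ 0, confirming Bessel's inequality. (The deficit equals ||v − Σ <v,e_j> e_j||^2, the squared distance from v to span{e_j}.)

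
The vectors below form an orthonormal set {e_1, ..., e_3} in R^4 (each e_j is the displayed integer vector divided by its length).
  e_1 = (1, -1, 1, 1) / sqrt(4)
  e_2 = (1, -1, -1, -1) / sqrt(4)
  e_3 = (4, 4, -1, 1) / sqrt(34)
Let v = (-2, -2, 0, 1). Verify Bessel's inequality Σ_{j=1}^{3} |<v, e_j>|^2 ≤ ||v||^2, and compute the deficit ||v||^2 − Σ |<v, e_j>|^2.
Σ |<v, e_j>|^2 = 121/17; ||v||^2 = 9; deficit = 32/17

Write each e_j = u_j / sqrt(<u_j, u_j>) where u_j is the displayed integer vector. Then <v, e_j> = <v, u_j> / sqrt(<u_j, u_j>), so |<v, e_j>|^2 = <v, u_j>^2 / <u_j, u_j>.
Coefficients: <v, e_1> = 1/sqrt(4), <v, e_2> = -1/sqrt(4), <v, e_3> = -15/sqrt(34).
Square and sum: Σ |<v, e_j>|^2 = 121/17.
Compute ||v||^2 = v·v = 9.
Deficit = 9 − 121/17 = 32/17 ≥ 0, confirming Bessel's inequality. (The deficit equals ||v − Σ <v,e_j> e_j||^2, the squared distance from v to span{e_j}.)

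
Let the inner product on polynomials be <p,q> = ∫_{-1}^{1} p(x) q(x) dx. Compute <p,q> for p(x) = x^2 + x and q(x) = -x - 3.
<p,q> = -8/3

Expand the product: p(x)·q(x) = -x^3 - 4*x^2 - 3*x.
∫_{-1}^{1} of each monomial x^k gives [2/(k+1) if k even, 0 if k odd]. Integrating term-by-term (or equivalently evaluating the antiderivative F(x) = -x^4/4 - 4*x^3/3 - 3*x^2/2 at the endpoints):
  F(1) − F(−1) = -37/12 − (-5/12) = -8/3.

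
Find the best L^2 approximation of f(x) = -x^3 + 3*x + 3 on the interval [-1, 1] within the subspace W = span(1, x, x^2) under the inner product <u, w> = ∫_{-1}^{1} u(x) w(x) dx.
g(x) = 12*x/5 + 3

The best approximation g ∈ W is the orthogonal projection of f onto W. Writing g = a_0 + a_1 x + a_2 x^2, the coefficients solve the normal equations G · a = b where
  G_{ij} = <φ_i, φ_j> and b_i = <f, φ_i>, with φ_0 = 1, φ_1 = x, φ_2 = x^2.
G =
  [2, 0, 2/3]
  [0, 2/3, 0]
  [2/3, 0, 2/5],
b = (6, 8/5, 2).
Solving gives a_0 = 3, a_1 = 12/5, a_2 = 0, so
  g(x) = 12*x/5 + 3.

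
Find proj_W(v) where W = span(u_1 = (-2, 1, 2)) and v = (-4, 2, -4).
proj_W(v) = (-4/9, 2/9, 4/9)

Set up U = [u_1 | ... | u_1] ∈ R^(3×1). The projector onto W = col(U) is P = U (U^T U)^(-1) U^T.
Compute U^T U =
  [9],
and U^T v = (2).
Solve U^T U · c = U^T v for the coefficients: c = (2/9). The projection is proj_W(v) = U c.
Check: (v - proj_W(v)) · u_1 = 0  (should be 0).
Result: proj_W(v) = (-4/9, 2/9, 4/9).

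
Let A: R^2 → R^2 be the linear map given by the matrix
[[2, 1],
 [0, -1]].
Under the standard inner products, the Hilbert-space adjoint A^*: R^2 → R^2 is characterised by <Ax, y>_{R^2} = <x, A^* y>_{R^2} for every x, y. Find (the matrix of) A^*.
A^* = A^T =
[[2, 0],
 [1, -1]]

For real matrices with standard dot products, the defining identity <Ax, y> = <x, A^* y> gives (Ax)^T y = x^T (A^*) y, i.e. x^T A^T y = x^T (A^*) y. Since this holds for all x, y, we must have A^* = A^T. Therefore
A^* =
[[2, 0],
 [1, -1]].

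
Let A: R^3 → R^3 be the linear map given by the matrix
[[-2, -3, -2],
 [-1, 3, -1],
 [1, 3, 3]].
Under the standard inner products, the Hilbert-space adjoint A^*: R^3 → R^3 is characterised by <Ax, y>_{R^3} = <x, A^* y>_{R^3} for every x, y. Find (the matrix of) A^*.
A^* = A^T =
[[-2, -1, 1],
 [-3, 3, 3],
 [-2, -1, 3]]

For real matrices with standard dot products, the defining identity <Ax, y> = <x, A^* y> gives (Ax)^T y = x^T (A^*) y, i.e. x^T A^T y = x^T (A^*) y. Since this holds for all x, y, we must have A^* = A^T. Therefore
A^* =
[[-2, -1, 1],
 [-3, 3, 3],
 [-2, -1, 3]].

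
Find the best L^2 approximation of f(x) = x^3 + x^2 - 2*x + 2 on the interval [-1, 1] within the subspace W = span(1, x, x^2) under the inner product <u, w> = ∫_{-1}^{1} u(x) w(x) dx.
g(x) = x^2 - 7*x/5 + 2

The best approximation g ∈ W is the orthogonal projection of f onto W. Writing g = a_0 + a_1 x + a_2 x^2, the coefficients solve the normal equations G · a = b where
  G_{ij} = <φ_i, φ_j> and b_i = <f, φ_i>, with φ_0 = 1, φ_1 = x, φ_2 = x^2.
G =
  [2, 0, 2/3]
  [0, 2/3, 0]
  [2/3, 0, 2/5],
b = (14/3, -14/15, 26/15).
Solving gives a_0 = 2, a_1 = -7/5, a_2 = 1, so
  g(x) = x^2 - 7*x/5 + 2.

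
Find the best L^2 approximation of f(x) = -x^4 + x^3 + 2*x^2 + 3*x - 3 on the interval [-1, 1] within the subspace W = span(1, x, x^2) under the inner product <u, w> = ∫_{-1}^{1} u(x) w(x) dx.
g(x) = 8*x^2/7 + 18*x/5 - 102/35

The best approximation g ∈ W is the orthogonal projection of f onto W. Writing g = a_0 + a_1 x + a_2 x^2, the coefficients solve the normal equations G · a = b where
  G_{ij} = <φ_i, φ_j> and b_i = <f, φ_i>, with φ_0 = 1, φ_1 = x, φ_2 = x^2.
G =
  [2, 0, 2/3]
  [0, 2/3, 0]
  [2/3, 0, 2/5],
b = (-76/15, 12/5, -52/35).
Solving gives a_0 = -102/35, a_1 = 18/5, a_2 = 8/7, so
  g(x) = 8*x^2/7 + 18*x/5 - 102/35.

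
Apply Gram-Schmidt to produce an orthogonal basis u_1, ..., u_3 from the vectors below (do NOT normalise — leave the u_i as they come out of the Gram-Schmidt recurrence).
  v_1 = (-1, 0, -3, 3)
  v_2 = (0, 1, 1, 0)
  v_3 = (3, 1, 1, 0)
Orthogonal basis:
  u_1 = (-1, 0, -3, 3)
  u_2 = (-3/19, 1, 10/19, 9/19)
  u_3 = (81/29, 9/29, -9/29, 18/29)

Apply the Gram-Schmidt recurrence
  u_1 = v_1
  u_i = v_i − Σ_{j<i} ((v_i · u_j) / (u_j · u_j)) · u_j.

Step by step this gives:
  u_1 = (-1, 0, -3, 3)
  u_2 = (-3/19, 1, 10/19, 9/19)
  u_3 = (81/29, 9/29, -9/29, 18/29)

Orthogonality check:
  u_2 · u_1 = 0 (should be 0)
  u_3 · u_1 = 0 (should be 0)
  u_3 · u_2 = 0 (should be 0)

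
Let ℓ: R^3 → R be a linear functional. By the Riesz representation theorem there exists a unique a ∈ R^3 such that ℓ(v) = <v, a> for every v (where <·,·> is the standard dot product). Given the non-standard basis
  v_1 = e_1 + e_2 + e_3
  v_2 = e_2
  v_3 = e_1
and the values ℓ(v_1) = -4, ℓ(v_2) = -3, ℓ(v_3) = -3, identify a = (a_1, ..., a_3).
a = (-3, -3, 2)

Write a = (a_1, ..., a_3) in the standard basis. For each basis vector v_i, ℓ(v_i) = <v_i, a> is a linear equation in the a_j's. Collect the n equations into a matrix system V a = ℓ, where row i of V is v_i (expressed in the standard basis). Since V is invertible (lower-triangular with 1s on the diagonal, up to permutation), solve by back-substitution:
  V =
[[1, 1, 1],
 [0, 1, 0],
 [1, 0, 0]]
  V a = (-4, -3, -3)
Solving gives a = (-3, -3, 2).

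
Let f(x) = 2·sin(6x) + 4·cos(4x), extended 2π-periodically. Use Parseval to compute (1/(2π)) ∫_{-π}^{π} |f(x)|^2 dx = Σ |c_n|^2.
Σ |c_n|^2 = 10

Expand |f|^2 and use orthogonality of {sin(nx), cos(mx)} on [-π, π]:
  ∫_{-π}^{π} sin(nx)^2 dx = π, ∫ cos(mx)^2 dx = π, and cross terms integrate to 0.
So ∫_{-π}^{π} f(x)^2 dx = 2^2 · π + 4^2 · π = (4 + 16)π.
Divide by 2π: (4 + 16)/2 = 10.
By Parseval, this equals Σ |c_n|^2.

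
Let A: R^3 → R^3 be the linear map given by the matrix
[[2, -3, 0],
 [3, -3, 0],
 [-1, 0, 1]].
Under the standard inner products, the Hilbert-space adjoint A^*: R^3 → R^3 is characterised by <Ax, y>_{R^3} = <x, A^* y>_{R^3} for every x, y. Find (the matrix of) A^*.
A^* = A^T =
[[2, 3, -1],
 [-3, -3, 0],
 [0, 0, 1]]

For real matrices with standard dot products, the defining identity <Ax, y> = <x, A^* y> gives (Ax)^T y = x^T (A^*) y, i.e. x^T A^T y = x^T (A^*) y. Since this holds for all x, y, we must have A^* = A^T. Therefore
A^* =
[[2, 3, -1],
 [-3, -3, 0],
 [0, 0, 1]].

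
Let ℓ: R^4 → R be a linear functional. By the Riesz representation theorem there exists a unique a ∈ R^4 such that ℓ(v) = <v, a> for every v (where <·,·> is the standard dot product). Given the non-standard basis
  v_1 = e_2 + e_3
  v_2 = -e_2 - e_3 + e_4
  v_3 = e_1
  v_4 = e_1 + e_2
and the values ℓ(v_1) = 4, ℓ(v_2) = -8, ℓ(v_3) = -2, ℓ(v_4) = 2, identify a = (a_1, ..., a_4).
a = (-2, 4, 0, -4)

Write a = (a_1, ..., a_4) in the standard basis. For each basis vector v_i, ℓ(v_i) = <v_i, a> is a linear equation in the a_j's. Collect the n equations into a matrix system V a = ℓ, where row i of V is v_i (expressed in the standard basis). Since V is invertible (lower-triangular with 1s on the diagonal, up to permutation), solve by back-substitution:
  V =
[[0, 1, 1, 0],
 [0, -1, -1, 1],
 [1, 0, 0, 0],
 [1, 1, 0, 0]]
  V a = (4, -8, -2, 2)
Solving gives a = (-2, 4, 0, -4).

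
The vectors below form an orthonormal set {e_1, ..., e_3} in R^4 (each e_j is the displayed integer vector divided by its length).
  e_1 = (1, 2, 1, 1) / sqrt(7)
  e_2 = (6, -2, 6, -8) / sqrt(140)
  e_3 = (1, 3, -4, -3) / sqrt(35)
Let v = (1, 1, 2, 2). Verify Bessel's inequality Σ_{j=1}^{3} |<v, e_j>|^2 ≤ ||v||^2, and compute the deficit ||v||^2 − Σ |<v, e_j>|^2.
Σ |<v, e_j>|^2 = 69/7; ||v||^2 = 10; deficit = 1/7

Write each e_j = u_j / sqrt(<u_j, u_j>) where u_j is the displayed integer vector. Then <v, e_j> = <v, u_j> / sqrt(<u_j, u_j>), so |<v, e_j>|^2 = <v, u_j>^2 / <u_j, u_j>.
Coefficients: <v, e_1> = 7/sqrt(7), <v, e_2> = 0/sqrt(140), <v, e_3> = -10/sqrt(35).
Square and sum: Σ |<v, e_j>|^2 = 69/7.
Compute ||v||^2 = v·v = 10.
Deficit = 10 − 69/7 = 1/7 ≥ 0, confirming Bessel's inequality. (The deficit equals ||v − Σ <v,e_j> e_j||^2, the squared distance from v to span{e_j}.)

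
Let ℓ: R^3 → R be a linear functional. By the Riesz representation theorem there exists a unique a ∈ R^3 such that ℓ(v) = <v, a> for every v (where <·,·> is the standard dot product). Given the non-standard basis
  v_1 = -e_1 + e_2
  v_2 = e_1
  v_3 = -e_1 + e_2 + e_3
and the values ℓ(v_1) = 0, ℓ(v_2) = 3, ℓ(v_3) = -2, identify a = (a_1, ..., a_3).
a = (3, 3, -2)

Write a = (a_1, ..., a_3) in the standard basis. For each basis vector v_i, ℓ(v_i) = <v_i, a> is a linear equation in the a_j's. Collect the n equations into a matrix system V a = ℓ, where row i of V is v_i (expressed in the standard basis). Since V is invertible (lower-triangular with 1s on the diagonal, up to permutation), solve by back-substitution:
  V =
[[-1, 1, 0],
 [1, 0, 0],
 [-1, 1, 1]]
  V a = (0, 3, -2)
Solving gives a = (3, 3, -2).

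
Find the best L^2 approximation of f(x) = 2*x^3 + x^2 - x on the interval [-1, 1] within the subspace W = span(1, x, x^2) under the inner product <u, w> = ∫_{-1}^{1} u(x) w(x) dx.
g(x) = x^2 + x/5

The best approximation g ∈ W is the orthogonal projection of f onto W. Writing g = a_0 + a_1 x + a_2 x^2, the coefficients solve the normal equations G · a = b where
  G_{ij} = <φ_i, φ_j> and b_i = <f, φ_i>, with φ_0 = 1, φ_1 = x, φ_2 = x^2.
G =
  [2, 0, 2/3]
  [0, 2/3, 0]
  [2/3, 0, 2/5],
b = (2/3, 2/15, 2/5).
Solving gives a_0 = 0, a_1 = 1/5, a_2 = 1, so
  g(x) = x^2 + x/5.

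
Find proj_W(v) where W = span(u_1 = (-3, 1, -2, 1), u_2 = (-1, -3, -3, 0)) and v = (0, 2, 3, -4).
proj_W(v) = (121/83, 469/249, 655/249, -62/249)

Set up U = [u_1 | ... | u_2] ∈ R^(4×2). The projector onto W = col(U) is P = U (U^T U)^(-1) U^T.
Compute U^T U =
  [15, 6]
  [6, 19],
and U^T v = (-8, -15).
Solve U^T U · c = U^T v for the coefficients: c = (-62/249, -59/83). The projection is proj_W(v) = U c.
Check: (v - proj_W(v)) · u_1 = 0  (should be 0).
Check: (v - proj_W(v)) · u_2 = 0  (should be 0).
Result: proj_W(v) = (121/83, 469/249, 655/249, -62/249).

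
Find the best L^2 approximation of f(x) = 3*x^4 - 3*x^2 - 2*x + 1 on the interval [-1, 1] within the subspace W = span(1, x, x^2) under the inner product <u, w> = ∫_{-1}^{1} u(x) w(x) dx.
g(x) = -3*x^2/7 - 2*x + 26/35

The best approximation g ∈ W is the orthogonal projection of f onto W. Writing g = a_0 + a_1 x + a_2 x^2, the coefficients solve the normal equations G · a = b where
  G_{ij} = <φ_i, φ_j> and b_i = <f, φ_i>, with φ_0 = 1, φ_1 = x, φ_2 = x^2.
G =
  [2, 0, 2/3]
  [0, 2/3, 0]
  [2/3, 0, 2/5],
b = (6/5, -4/3, 34/105).
Solving gives a_0 = 26/35, a_1 = -2, a_2 = -3/7, so
  g(x) = -3*x^2/7 - 2*x + 26/35.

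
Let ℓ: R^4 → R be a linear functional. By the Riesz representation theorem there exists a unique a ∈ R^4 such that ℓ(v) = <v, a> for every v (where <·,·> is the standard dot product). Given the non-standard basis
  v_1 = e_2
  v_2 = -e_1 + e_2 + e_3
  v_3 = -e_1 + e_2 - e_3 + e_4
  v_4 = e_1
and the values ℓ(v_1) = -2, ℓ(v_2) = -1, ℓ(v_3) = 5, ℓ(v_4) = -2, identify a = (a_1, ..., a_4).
a = (-2, -2, -1, 4)

Write a = (a_1, ..., a_4) in the standard basis. For each basis vector v_i, ℓ(v_i) = <v_i, a> is a linear equation in the a_j's. Collect the n equations into a matrix system V a = ℓ, where row i of V is v_i (expressed in the standard basis). Since V is invertible (lower-triangular with 1s on the diagonal, up to permutation), solve by back-substitution:
  V =
[[0, 1, 0, 0],
 [-1, 1, 1, 0],
 [-1, 1, -1, 1],
 [1, 0, 0, 0]]
  V a = (-2, -1, 5, -2)
Solving gives a = (-2, -2, -1, 4).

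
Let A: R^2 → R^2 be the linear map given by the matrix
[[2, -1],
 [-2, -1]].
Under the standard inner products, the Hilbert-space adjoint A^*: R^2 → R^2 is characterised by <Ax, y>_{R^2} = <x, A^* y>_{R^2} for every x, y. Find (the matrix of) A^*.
A^* = A^T =
[[2, -2],
 [-1, -1]]

For real matrices with standard dot products, the defining identity <Ax, y> = <x, A^* y> gives (Ax)^T y = x^T (A^*) y, i.e. x^T A^T y = x^T (A^*) y. Since this holds for all x, y, we must have A^* = A^T. Therefore
A^* =
[[2, -2],
 [-1, -1]].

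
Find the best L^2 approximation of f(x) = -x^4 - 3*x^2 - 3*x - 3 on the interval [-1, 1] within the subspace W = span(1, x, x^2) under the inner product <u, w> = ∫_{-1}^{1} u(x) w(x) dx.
g(x) = -27*x^2/7 - 3*x - 102/35

The best approximation g ∈ W is the orthogonal projection of f onto W. Writing g = a_0 + a_1 x + a_2 x^2, the coefficients solve the normal equations G · a = b where
  G_{ij} = <φ_i, φ_j> and b_i = <f, φ_i>, with φ_0 = 1, φ_1 = x, φ_2 = x^2.
G =
  [2, 0, 2/3]
  [0, 2/3, 0]
  [2/3, 0, 2/5],
b = (-42/5, -2, -122/35).
Solving gives a_0 = -102/35, a_1 = -3, a_2 = -27/7, so
  g(x) = -27*x^2/7 - 3*x - 102/35.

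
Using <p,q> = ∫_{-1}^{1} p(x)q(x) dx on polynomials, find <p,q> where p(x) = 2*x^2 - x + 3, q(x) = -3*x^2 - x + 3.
<p,q> = 214/15

Expand the product: p(x)·q(x) = -6*x^4 + x^3 - 2*x^2 - 6*x + 9.
∫_{-1}^{1} of each monomial x^k gives [2/(k+1) if k even, 0 if k odd]. Integrating term-by-term (or equivalently evaluating the antiderivative F(x) = -6*x^5/5 + x^4/4 - 2*x^3/3 - 3*x^2 + 9*x at the endpoints):
  F(1) − F(−1) = 263/60 − (-593/60) = 214/15.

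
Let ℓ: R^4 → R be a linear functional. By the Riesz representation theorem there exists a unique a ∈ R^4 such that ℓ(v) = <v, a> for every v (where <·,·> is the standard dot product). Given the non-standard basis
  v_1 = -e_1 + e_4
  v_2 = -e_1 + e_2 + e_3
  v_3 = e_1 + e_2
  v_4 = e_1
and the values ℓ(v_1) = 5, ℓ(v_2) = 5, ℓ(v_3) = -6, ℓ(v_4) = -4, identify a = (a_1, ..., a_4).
a = (-4, -2, 3, 1)

Write a = (a_1, ..., a_4) in the standard basis. For each basis vector v_i, ℓ(v_i) = <v_i, a> is a linear equation in the a_j's. Collect the n equations into a matrix system V a = ℓ, where row i of V is v_i (expressed in the standard basis). Since V is invertible (lower-triangular with 1s on the diagonal, up to permutation), solve by back-substitution:
  V =
[[-1, 0, 0, 1],
 [-1, 1, 1, 0],
 [1, 1, 0, 0],
 [1, 0, 0, 0]]
  V a = (5, 5, -6, -4)
Solving gives a = (-4, -2, 3, 1).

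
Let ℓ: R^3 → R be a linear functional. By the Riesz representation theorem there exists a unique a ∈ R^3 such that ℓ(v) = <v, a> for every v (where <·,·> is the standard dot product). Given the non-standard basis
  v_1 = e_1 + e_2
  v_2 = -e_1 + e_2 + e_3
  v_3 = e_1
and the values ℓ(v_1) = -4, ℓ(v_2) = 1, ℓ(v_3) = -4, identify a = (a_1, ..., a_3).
a = (-4, 0, -3)

Write a = (a_1, ..., a_3) in the standard basis. For each basis vector v_i, ℓ(v_i) = <v_i, a> is a linear equation in the a_j's. Collect the n equations into a matrix system V a = ℓ, where row i of V is v_i (expressed in the standard basis). Since V is invertible (lower-triangular with 1s on the diagonal, up to permutation), solve by back-substitution:
  V =
[[1, 1, 0],
 [-1, 1, 1],
 [1, 0, 0]]
  V a = (-4, 1, -4)
Solving gives a = (-4, 0, -3).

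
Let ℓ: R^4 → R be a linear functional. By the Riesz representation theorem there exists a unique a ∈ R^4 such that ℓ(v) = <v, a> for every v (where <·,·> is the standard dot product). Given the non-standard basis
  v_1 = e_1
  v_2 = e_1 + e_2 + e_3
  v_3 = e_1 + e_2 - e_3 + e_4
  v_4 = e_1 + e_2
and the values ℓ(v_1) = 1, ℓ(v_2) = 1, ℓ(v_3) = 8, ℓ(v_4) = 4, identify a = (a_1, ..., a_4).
a = (1, 3, -3, 1)

Write a = (a_1, ..., a_4) in the standard basis. For each basis vector v_i, ℓ(v_i) = <v_i, a> is a linear equation in the a_j's. Collect the n equations into a matrix system V a = ℓ, where row i of V is v_i (expressed in the standard basis). Since V is invertible (lower-triangular with 1s on the diagonal, up to permutation), solve by back-substitution:
  V =
[[1, 0, 0, 0],
 [1, 1, 1, 0],
 [1, 1, -1, 1],
 [1, 1, 0, 0]]
  V a = (1, 1, 8, 4)
Solving gives a = (1, 3, -3, 1).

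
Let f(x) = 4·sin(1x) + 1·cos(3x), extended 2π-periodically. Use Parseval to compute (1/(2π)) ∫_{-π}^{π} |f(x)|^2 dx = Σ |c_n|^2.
Σ |c_n|^2 = 17/2

Expand |f|^2 and use orthogonality of {sin(nx), cos(mx)} on [-π, π]:
  ∫_{-π}^{π} sin(nx)^2 dx = π, ∫ cos(mx)^2 dx = π, and cross terms integrate to 0.
So ∫_{-π}^{π} f(x)^2 dx = 4^2 · π + 1^2 · π = (16 + 1)π.
Divide by 2π: (16 + 1)/2 = 17/2.
By Parseval, this equals Σ |c_n|^2.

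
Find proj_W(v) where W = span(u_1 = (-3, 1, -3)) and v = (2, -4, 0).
proj_W(v) = (30/19, -10/19, 30/19)

Set up U = [u_1 | ... | u_1] ∈ R^(3×1). The projector onto W = col(U) is P = U (U^T U)^(-1) U^T.
Compute U^T U =
  [19],
and U^T v = (-10).
Solve U^T U · c = U^T v for the coefficients: c = (-10/19). The projection is proj_W(v) = U c.
Check: (v - proj_W(v)) · u_1 = 0  (should be 0).
Result: proj_W(v) = (30/19, -10/19, 30/19).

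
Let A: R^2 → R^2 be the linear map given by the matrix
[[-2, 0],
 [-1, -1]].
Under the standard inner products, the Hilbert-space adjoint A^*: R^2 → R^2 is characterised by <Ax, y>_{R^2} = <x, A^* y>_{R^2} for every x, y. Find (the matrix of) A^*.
A^* = A^T =
[[-2, -1],
 [0, -1]]

For real matrices with standard dot products, the defining identity <Ax, y> = <x, A^* y> gives (Ax)^T y = x^T (A^*) y, i.e. x^T A^T y = x^T (A^*) y. Since this holds for all x, y, we must have A^* = A^T. Therefore
A^* =
[[-2, -1],
 [0, -1]].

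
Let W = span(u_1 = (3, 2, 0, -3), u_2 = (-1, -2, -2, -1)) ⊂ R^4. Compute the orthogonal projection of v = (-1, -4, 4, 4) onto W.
proj_W(v) = (-142/51, -14/17, 79/51, 13/3)

Set up U = [u_1 | ... | u_2] ∈ R^(4×2). The projector onto W = col(U) is P = U (U^T U)^(-1) U^T.
Compute U^T U =
  [22, -4]
  [-4, 10],
and U^T v = (-23, -3).
Solve U^T U · c = U^T v for the coefficients: c = (-121/102, -79/102). The projection is proj_W(v) = U c.
Check: (v - proj_W(v)) · u_1 = 0  (should be 0).
Check: (v - proj_W(v)) · u_2 = 0  (should be 0).
Result: proj_W(v) = (-142/51, -14/17, 79/51, 13/3).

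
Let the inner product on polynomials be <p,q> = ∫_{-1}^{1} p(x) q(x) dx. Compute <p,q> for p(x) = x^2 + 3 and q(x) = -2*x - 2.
<p,q> = -40/3

Expand the product: p(x)·q(x) = -2*x^3 - 2*x^2 - 6*x - 6.
∫_{-1}^{1} of each monomial x^k gives [2/(k+1) if k even, 0 if k odd]. Integrating term-by-term (or equivalently evaluating the antiderivative F(x) = -x^4/2 - 2*x^3/3 - 3*x^2 - 6*x at the endpoints):
  F(1) − F(−1) = -61/6 − (19/6) = -40/3.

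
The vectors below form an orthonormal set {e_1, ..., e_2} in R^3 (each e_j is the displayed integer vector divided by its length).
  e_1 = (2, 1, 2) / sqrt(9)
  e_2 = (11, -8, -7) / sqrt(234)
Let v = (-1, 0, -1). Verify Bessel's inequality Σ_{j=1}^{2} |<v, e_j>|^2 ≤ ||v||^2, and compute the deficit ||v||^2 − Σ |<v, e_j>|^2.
Σ |<v, e_j>|^2 = 24/13; ||v||^2 = 2; deficit = 2/13

Write each e_j = u_j / sqrt(<u_j, u_j>) where u_j is the displayed integer vector. Then <v, e_j> = <v, u_j> / sqrt(<u_j, u_j>), so |<v, e_j>|^2 = <v, u_j>^2 / <u_j, u_j>.
Coefficients: <v, e_1> = -4/sqrt(9), <v, e_2> = -4/sqrt(234).
Square and sum: Σ |<v, e_j>|^2 = 24/13.
Compute ||v||^2 = v·v = 2.
Deficit = 2 − 24/13 = 2/13 ≥ 0, confirming Bessel's inequality. (The deficit equals ||v − Σ <v,e_j> e_j||^2, the squared distance from v to span{e_j}.)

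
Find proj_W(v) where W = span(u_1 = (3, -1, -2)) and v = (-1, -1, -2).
proj_W(v) = (3/7, -1/7, -2/7)

Set up U = [u_1 | ... | u_1] ∈ R^(3×1). The projector onto W = col(U) is P = U (U^T U)^(-1) U^T.
Compute U^T U =
  [14],
and U^T v = (2).
Solve U^T U · c = U^T v for the coefficients: c = (1/7). The projection is proj_W(v) = U c.
Check: (v - proj_W(v)) · u_1 = 0  (should be 0).
Result: proj_W(v) = (3/7, -1/7, -2/7).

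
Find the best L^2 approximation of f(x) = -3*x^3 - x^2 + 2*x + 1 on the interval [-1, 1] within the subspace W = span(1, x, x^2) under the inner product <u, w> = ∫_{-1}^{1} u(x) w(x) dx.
g(x) = -x^2 + x/5 + 1

The best approximation g ∈ W is the orthogonal projection of f onto W. Writing g = a_0 + a_1 x + a_2 x^2, the coefficients solve the normal equations G · a = b where
  G_{ij} = <φ_i, φ_j> and b_i = <f, φ_i>, with φ_0 = 1, φ_1 = x, φ_2 = x^2.
G =
  [2, 0, 2/3]
  [0, 2/3, 0]
  [2/3, 0, 2/5],
b = (4/3, 2/15, 4/15).
Solving gives a_0 = 1, a_1 = 1/5, a_2 = -1, so
  g(x) = -x^2 + x/5 + 1.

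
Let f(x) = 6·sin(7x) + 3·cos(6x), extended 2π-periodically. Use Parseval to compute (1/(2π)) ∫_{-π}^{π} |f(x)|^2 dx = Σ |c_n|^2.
Σ |c_n|^2 = 45/2

Expand |f|^2 and use orthogonality of {sin(nx), cos(mx)} on [-π, π]:
  ∫_{-π}^{π} sin(nx)^2 dx = π, ∫ cos(mx)^2 dx = π, and cross terms integrate to 0.
So ∫_{-π}^{π} f(x)^2 dx = 6^2 · π + 3^2 · π = (36 + 9)π.
Divide by 2π: (36 + 9)/2 = 45/2.
By Parseval, this equals Σ |c_n|^2.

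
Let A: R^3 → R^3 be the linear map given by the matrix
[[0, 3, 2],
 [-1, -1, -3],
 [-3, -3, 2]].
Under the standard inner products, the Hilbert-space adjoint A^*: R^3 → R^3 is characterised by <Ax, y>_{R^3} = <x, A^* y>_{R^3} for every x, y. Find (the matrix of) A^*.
A^* = A^T =
[[0, -1, -3],
 [3, -1, -3],
 [2, -3, 2]]

For real matrices with standard dot products, the defining identity <Ax, y> = <x, A^* y> gives (Ax)^T y = x^T (A^*) y, i.e. x^T A^T y = x^T (A^*) y. Since this holds for all x, y, we must have A^* = A^T. Therefore
A^* =
[[0, -1, -3],
 [3, -1, -3],
 [2, -3, 2]].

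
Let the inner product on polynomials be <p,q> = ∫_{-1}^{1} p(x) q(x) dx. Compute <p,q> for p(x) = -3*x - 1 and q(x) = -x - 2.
<p,q> = 6

Expand the product: p(x)·q(x) = 3*x^2 + 7*x + 2.
∫_{-1}^{1} of each monomial x^k gives [2/(k+1) if k even, 0 if k odd]. Integrating term-by-term (or equivalently evaluating the antiderivative F(x) = x^3 + 7*x^2/2 + 2*x at the endpoints):
  F(1) − F(−1) = 13/2 − (1/2) = 6.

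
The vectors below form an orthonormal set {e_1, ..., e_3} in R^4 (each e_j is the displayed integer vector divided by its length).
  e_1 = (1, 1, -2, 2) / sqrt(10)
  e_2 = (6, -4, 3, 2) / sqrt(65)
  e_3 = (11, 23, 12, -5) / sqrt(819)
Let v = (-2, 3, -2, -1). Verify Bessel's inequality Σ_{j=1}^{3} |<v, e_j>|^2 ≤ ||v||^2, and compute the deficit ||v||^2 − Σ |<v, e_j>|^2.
Σ |<v, e_j>|^2 = 317/18; ||v||^2 = 18; deficit = 7/18

Write each e_j = u_j / sqrt(<u_j, u_j>) where u_j is the displayed integer vector. Then <v, e_j> = <v, u_j> / sqrt(<u_j, u_j>), so |<v, e_j>|^2 = <v, u_j>^2 / <u_j, u_j>.
Coefficients: <v, e_1> = 3/sqrt(10), <v, e_2> = -32/sqrt(65), <v, e_3> = 28/sqrt(819).
Square and sum: Σ |<v, e_j>|^2 = 317/18.
Compute ||v||^2 = v·v = 18.
Deficit = 18 − 317/18 = 7/18 ≥ 0, confirming Bessel's inequality. (The deficit equals ||v − Σ <v,e_j> e_j||^2, the squared distance from v to span{e_j}.)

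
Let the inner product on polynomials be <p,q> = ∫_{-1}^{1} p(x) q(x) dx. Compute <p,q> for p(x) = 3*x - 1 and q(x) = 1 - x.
<p,q> = -4

Expand the product: p(x)·q(x) = -3*x^2 + 4*x - 1.
∫_{-1}^{1} of each monomial x^k gives [2/(k+1) if k even, 0 if k odd]. Integrating term-by-term (or equivalently evaluating the antiderivative F(x) = -x^3 + 2*x^2 - x at the endpoints):
  F(1) − F(−1) = 0 − (4) = -4.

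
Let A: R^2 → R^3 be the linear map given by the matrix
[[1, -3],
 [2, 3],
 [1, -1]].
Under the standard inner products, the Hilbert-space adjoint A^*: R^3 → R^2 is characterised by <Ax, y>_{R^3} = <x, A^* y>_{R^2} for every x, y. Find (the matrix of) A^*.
A^* = A^T =
[[1, 2, 1],
 [-3, 3, -1]]

For real matrices with standard dot products, the defining identity <Ax, y> = <x, A^* y> gives (Ax)^T y = x^T (A^*) y, i.e. x^T A^T y = x^T (A^*) y. Since this holds for all x, y, we must have A^* = A^T. Therefore
A^* =
[[1, 2, 1],
 [-3, 3, -1]].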